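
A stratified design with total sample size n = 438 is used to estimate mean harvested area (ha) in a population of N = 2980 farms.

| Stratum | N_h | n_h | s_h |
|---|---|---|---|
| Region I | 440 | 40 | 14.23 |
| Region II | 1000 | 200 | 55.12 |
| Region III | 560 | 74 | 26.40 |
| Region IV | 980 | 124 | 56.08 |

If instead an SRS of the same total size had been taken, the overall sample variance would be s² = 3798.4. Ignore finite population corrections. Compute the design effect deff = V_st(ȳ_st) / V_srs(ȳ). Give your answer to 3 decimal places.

V̂(ȳ_st) = Σ W_h² s_h²/n_h, with W_h = N_h/N and N = 2980:
  stratum Region I: (440/2980)²·14.23²/40 = 0.110363
  stratum Region II: (1000/2980)²·55.12²/200 = 1.71063
  stratum Region III: (560/2980)²·26.40²/74 = 0.332598
  stratum Region IV: (980/2980)²·56.08²/124 = 2.74293
V_st = 4.89652
V_srs = s²/n = 3798.4/438 = 8.67215
deff = V_st / V_srs = 4.89652/8.67215 = 0.5646

deff ≈ 0.565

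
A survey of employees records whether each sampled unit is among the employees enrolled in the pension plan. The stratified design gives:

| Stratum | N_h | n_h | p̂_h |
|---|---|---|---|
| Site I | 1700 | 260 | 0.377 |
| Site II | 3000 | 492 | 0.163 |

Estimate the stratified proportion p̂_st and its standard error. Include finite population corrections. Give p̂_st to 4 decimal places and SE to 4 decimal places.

p̂_st ≈ 0.2404, SE ≈ 0.0140

N = 4700; stratum weights W_h = N_h/N.
p̂_st = Σ W_h p̂_h = (1700·0.377 + 3000·0.163)/4700 = 0.24040
V̂(p̂_st) = Σ W_h² (1 − n_h/N_h) p̂_h(1−p̂_h)/(n_h−1):
  stratum Site I: (1700/4700)²·(1 − 260/1700)·0.377·0.623/259 = 0.000100495
  stratum Site II: (3000/4700)²·(1 − 492/3000)·0.163·0.837/491 = 9.46422e-05
V̂(p̂_st) = 0.000195137; SE = √V̂ = 0.0139692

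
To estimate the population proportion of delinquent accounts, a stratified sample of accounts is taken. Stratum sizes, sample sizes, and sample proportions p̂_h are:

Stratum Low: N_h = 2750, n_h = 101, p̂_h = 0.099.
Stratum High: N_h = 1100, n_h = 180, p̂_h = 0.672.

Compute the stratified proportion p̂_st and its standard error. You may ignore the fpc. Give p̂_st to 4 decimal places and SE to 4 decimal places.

p̂_st ≈ 0.2627, SE ≈ 0.0236

N = 3850; stratum weights W_h = N_h/N.
p̂_st = Σ W_h p̂_h = (2750·0.099 + 1100·0.672)/3850 = 0.26271
V̂(p̂_st) = Σ W_h² p̂_h(1−p̂_h)/(n_h−1):
  stratum Low: (2750/3850)²·0.099·0.901/100 = 0.000455097
  stratum High: (1100/3850)²·0.672·0.328/179 = 0.00010052
V̂(p̂_st) = 0.000555617; SE = √V̂ = 0.0235715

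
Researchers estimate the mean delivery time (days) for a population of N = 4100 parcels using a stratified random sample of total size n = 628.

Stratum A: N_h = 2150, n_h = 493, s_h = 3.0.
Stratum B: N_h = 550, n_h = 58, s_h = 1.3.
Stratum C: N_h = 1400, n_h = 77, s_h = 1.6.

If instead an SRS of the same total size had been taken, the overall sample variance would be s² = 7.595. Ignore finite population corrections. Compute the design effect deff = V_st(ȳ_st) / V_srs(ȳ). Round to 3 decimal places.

V̂(ȳ_st) = Σ W_h² s_h²/n_h, with W_h = N_h/N and N = 4100:
  stratum A: (2150/4100)²·3.0²/493 = 0.00502001
  stratum B: (550/4100)²·1.3²/58 = 0.000524344
  stratum C: (1400/4100)²·1.6²/77 = 0.00387648
V_st = 0.00942084
V_srs = s²/n = 7.595/628 = 0.0120939
deff = V_st / V_srs = 0.00942084/0.0120939 = 0.7790

deff ≈ 0.779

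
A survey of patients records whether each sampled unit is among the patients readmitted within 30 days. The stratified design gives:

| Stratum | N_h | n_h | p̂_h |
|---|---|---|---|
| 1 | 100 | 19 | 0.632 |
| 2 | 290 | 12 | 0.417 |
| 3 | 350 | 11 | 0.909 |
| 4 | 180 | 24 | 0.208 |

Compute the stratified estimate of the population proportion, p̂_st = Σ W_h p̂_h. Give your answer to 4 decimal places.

N = 920; stratum weights W_h = N_h/N.
p̂_st = Σ W_h p̂_h = (100·0.632 + 290·0.417 + 350·0.909 + 180·0.208)/920 = 0.58665

p̂_st ≈ 0.5867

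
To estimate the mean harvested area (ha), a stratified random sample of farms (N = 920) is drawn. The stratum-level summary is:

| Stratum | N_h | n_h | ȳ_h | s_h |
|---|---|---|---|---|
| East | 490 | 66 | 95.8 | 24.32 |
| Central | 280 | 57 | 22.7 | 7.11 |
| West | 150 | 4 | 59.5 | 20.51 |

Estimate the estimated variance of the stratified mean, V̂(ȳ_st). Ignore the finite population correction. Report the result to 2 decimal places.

V̂(ȳ_st) = Σ W_h² s_h²/n_h, with W_h = N_h/N and N = 920:
  stratum East: (490/920)²·24.32²/66 = 2.54214
  stratum Central: (280/920)²·7.11²/57 = 0.0821495
  stratum West: (150/920)²·20.51²/4 = 2.79562
V̂(ȳ_st) = 5.41991

V̂(ȳ_st) ≈ 5.42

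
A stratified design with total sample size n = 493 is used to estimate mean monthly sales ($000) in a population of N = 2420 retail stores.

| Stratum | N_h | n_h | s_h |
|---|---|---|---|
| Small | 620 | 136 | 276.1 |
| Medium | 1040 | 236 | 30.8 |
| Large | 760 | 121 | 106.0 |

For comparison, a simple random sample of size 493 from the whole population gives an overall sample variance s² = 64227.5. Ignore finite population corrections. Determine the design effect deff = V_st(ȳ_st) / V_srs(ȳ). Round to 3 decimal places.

V̂(ȳ_st) = Σ W_h² s_h²/n_h, with W_h = N_h/N and N = 2420:
  stratum Small: (620/2420)²·276.1²/136 = 36.7914
  stratum Medium: (1040/2420)²·30.8²/236 = 0.742378
  stratum Large: (760/2420)²·106.0²/121 = 9.15847
V_st = 46.6923
V_srs = s²/n = 64227.5/493 = 130.279
deff = V_st / V_srs = 46.6923/130.279 = 0.3584

deff ≈ 0.358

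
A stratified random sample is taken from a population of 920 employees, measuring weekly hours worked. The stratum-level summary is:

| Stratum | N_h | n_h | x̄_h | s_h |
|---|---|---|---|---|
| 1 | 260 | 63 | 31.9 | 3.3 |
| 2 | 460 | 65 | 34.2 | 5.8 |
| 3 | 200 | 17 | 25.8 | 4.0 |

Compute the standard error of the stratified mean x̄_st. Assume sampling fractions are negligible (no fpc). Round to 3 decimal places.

V̂(x̄_st) = Σ W_h² s_h²/n_h, with W_h = N_h/N and N = 920:
  stratum 1: (260/920)²·3.3²/63 = 0.0138057
  stratum 2: (460/920)²·5.8²/65 = 0.129385
  stratum 3: (200/920)²·4.0²/17 = 0.044479
V̂(x̄_st) = 0.187669
SE(x̄_st) = √0.187669 = 0.433208

SE(x̄_st) ≈ 0.433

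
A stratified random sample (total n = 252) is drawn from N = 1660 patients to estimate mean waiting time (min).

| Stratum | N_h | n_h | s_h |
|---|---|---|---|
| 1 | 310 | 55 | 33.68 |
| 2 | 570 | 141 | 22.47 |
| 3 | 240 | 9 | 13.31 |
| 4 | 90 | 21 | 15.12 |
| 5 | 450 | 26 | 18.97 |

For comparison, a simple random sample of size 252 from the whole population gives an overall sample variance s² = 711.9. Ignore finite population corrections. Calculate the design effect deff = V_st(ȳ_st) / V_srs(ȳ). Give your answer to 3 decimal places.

V̂(ȳ_st) = Σ W_h² s_h²/n_h, with W_h = N_h/N and N = 1660:
  stratum 1: (310/1660)²·33.68²/55 = 0.719265
  stratum 2: (570/1660)²·22.47²/141 = 0.422202
  stratum 3: (240/1660)²·13.31²/9 = 0.411453
  stratum 4: (90/1660)²·15.12²/21 = 0.0320002
  stratum 5: (450/1660)²·18.97²/26 = 1.01712
V_st = 2.60204
V_srs = s²/n = 711.9/252 = 2.825
deff = V_st / V_srs = 2.60204/2.825 = 0.9211

deff ≈ 0.921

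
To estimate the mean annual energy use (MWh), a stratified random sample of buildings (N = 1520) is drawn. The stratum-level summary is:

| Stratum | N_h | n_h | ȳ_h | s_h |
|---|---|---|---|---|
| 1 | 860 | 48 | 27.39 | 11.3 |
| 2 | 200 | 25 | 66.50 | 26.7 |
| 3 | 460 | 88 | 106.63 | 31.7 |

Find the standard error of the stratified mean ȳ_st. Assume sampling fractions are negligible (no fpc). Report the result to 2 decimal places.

SE(ȳ_st) ≈ 1.55

V̂(ȳ_st) = Σ W_h² s_h²/n_h, with W_h = N_h/N and N = 1520:
  stratum 1: (860/1520)²·11.3²/48 = 0.85158
  stratum 2: (200/1520)²·26.7²/25 = 0.493691
  stratum 3: (460/1520)²·31.7²/88 = 1.04584
V̂(ȳ_st) = 2.39111
SE(ȳ_st) = √2.39111 = 1.54632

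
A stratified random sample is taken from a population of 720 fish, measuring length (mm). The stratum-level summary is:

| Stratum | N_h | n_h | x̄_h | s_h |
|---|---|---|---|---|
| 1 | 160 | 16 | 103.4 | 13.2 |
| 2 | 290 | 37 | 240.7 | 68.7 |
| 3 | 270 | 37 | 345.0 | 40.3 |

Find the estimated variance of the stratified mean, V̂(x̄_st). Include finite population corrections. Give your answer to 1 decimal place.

V̂(x̄_st) = Σ W_h² (1 − n_h/N_h) s_h²/n_h, with W_h = N_h/N and N = 720:
  stratum 1: (160/720)²·(1 − 16/160)·13.2²/16 = 0.484
  stratum 2: (290/720)²·(1 − 37/290)·68.7²/37 = 18.0537
  stratum 3: (270/720)²·(1 − 37/270)·40.3²/37 = 5.32676
V̂(x̄_st) = 23.8644

V̂(x̄_st) ≈ 23.9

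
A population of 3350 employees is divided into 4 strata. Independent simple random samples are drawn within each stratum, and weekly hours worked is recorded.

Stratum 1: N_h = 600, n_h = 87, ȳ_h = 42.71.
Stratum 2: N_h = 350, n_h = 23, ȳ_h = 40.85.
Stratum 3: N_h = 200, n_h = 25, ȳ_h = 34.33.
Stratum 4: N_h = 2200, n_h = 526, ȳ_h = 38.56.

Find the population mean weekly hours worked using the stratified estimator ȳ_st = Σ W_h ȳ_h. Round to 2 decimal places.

N = Σ N_h = 3350. Stratum weights W_h = N_h/N.
ȳ_st = (600·42.71 + 350·40.85 + 200·34.33 + 2200·38.56) / 3350 = 39.2900

ȳ_st ≈ 39.29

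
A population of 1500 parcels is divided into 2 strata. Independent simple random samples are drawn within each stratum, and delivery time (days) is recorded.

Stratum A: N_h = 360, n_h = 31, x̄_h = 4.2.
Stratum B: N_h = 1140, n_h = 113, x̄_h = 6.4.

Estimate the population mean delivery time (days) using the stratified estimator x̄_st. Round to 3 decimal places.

N = Σ N_h = 1500. Stratum weights W_h = N_h/N.
x̄_st = (360·4.2 + 1140·6.4) / 1500 = 5.87200

x̄_st ≈ 5.872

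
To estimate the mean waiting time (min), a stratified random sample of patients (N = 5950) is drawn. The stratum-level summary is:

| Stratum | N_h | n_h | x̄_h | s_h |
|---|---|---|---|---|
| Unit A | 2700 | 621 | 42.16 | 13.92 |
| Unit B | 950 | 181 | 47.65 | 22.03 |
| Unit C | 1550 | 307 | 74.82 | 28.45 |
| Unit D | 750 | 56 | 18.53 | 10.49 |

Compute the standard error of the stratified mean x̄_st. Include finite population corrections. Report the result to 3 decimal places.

SE(x̄_st) ≈ 0.526

V̂(x̄_st) = Σ W_h² (1 − n_h/N_h) s_h²/n_h, with W_h = N_h/N and N = 5950:
  stratum Unit A: (2700/5950)²·(1 − 621/2700)·13.92²/621 = 0.0494733
  stratum Unit B: (950/5950)²·(1 − 181/950)·22.03²/181 = 0.0553307
  stratum Unit C: (1550/5950)²·(1 − 307/1550)·28.45²/307 = 0.143481
  stratum Unit D: (750/5950)²·(1 − 56/750)·10.49²/56 = 0.0288901
V̂(x̄_st) = 0.277175
SE(x̄_st) = √0.277175 = 0.526475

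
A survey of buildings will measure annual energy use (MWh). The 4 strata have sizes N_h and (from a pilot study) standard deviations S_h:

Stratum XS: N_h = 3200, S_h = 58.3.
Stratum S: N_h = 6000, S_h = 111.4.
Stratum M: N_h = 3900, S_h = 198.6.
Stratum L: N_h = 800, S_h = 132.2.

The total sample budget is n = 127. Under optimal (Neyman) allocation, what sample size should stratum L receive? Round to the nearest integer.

Neyman allocation: n_h = n · N_h S_h / Σ N_i S_i, with n = 127.
  stratum XS: N_h·S_h = 3200·58.3 = 186560.00
  stratum S: N_h·S_h = 6000·111.4 = 668400.00
  stratum M: N_h·S_h = 3900·198.6 = 774540.00
  stratum L: N_h·S_h = 800·132.2 = 105760.00
Σ N_h S_h = 1735260.00
n for stratum L = 127·105760.00/1735260.00 = 7.740 → 8

8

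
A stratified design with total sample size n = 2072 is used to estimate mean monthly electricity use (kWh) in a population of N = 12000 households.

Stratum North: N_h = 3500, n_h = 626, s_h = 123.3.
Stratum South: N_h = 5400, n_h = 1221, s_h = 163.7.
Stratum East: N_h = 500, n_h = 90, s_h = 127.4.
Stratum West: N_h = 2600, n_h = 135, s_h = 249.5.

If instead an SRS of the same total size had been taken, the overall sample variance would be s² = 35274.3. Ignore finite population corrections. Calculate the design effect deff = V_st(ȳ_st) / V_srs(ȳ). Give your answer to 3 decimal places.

V̂(ȳ_st) = Σ W_h² s_h²/n_h, with W_h = N_h/N and N = 12000:
  stratum North: (3500/12000)²·123.3²/626 = 2.06598
  stratum South: (5400/12000)²·163.7²/1221 = 4.44433
  stratum East: (500/12000)²·127.4²/90 = 0.313093
  stratum West: (2600/12000)²·249.5²/135 = 21.6467
V_st = 28.4701
V_srs = s²/n = 35274.3/2072 = 17.0243
deff = V_st / V_srs = 28.4701/17.0243 = 1.6723

deff ≈ 1.672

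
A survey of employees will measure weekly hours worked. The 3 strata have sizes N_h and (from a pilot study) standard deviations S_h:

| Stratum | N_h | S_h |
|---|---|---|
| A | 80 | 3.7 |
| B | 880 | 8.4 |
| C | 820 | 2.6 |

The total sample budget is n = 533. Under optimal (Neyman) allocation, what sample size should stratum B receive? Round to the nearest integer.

401

Neyman allocation: n_h = n · N_h S_h / Σ N_i S_i, with n = 533.
  stratum A: N_h·S_h = 80·3.7 = 296.00
  stratum B: N_h·S_h = 880·8.4 = 7392.00
  stratum C: N_h·S_h = 820·2.6 = 2132.00
Σ N_h S_h = 9820.00
n for stratum B = 533·7392.00/9820.00 = 401.215 → 401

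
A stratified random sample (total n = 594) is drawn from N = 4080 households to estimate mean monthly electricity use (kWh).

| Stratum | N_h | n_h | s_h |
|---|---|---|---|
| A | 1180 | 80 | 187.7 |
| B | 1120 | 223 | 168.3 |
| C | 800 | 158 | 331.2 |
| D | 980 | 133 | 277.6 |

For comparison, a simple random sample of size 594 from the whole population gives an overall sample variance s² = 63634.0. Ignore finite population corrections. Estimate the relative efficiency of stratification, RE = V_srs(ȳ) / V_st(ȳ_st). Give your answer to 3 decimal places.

RE ≈ 1.006

V̂(ȳ_st) = Σ W_h² s_h²/n_h, with W_h = N_h/N and N = 4080:
  stratum A: (1180/4080)²·187.7²/80 = 36.8368
  stratum B: (1120/4080)²·168.3²/223 = 9.57148
  stratum C: (800/4080)²·331.2²/158 = 26.6921
  stratum D: (980/4080)²·277.6²/133 = 33.4287
V_st = 106.529
V_srs = s²/n = 63634.0/594 = 107.128
Relative efficiency = V_srs / V_st = 107.128/106.529 = 1.0056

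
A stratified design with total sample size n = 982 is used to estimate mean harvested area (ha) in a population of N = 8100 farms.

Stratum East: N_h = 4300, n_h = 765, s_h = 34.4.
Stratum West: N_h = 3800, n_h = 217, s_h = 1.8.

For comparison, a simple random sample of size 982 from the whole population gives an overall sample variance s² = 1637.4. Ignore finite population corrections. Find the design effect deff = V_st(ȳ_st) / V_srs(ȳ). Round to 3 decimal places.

V̂(ȳ_st) = Σ W_h² s_h²/n_h, with W_h = N_h/N and N = 8100:
  stratum East: (4300/8100)²·34.4²/765 = 0.435936
  stratum West: (3800/8100)²·1.8²/217 = 0.00328611
V_st = 0.439222
V_srs = s²/n = 1637.4/982 = 1.66741
deff = V_st / V_srs = 0.439222/1.66741 = 0.2634

deff ≈ 0.263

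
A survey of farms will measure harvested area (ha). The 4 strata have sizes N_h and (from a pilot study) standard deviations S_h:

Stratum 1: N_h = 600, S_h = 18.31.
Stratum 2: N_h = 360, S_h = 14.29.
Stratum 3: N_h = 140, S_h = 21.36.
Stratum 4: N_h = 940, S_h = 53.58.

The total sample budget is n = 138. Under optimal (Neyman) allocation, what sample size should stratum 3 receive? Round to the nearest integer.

6

Neyman allocation: n_h = n · N_h S_h / Σ N_i S_i, with n = 138.
  stratum 1: N_h·S_h = 600·18.31 = 10986.00
  stratum 2: N_h·S_h = 360·14.29 = 5144.40
  stratum 3: N_h·S_h = 140·21.36 = 2990.40
  stratum 4: N_h·S_h = 940·53.58 = 50365.20
Σ N_h S_h = 69486.00
n for stratum 3 = 138·2990.40/69486.00 = 5.939 → 6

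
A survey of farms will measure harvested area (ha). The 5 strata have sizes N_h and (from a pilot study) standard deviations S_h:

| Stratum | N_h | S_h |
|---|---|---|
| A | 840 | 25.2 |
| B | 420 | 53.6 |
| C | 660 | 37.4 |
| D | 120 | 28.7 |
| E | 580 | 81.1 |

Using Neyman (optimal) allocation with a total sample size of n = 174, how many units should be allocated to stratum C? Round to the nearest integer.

Neyman allocation: n_h = n · N_h S_h / Σ N_i S_i, with n = 174.
  stratum A: N_h·S_h = 840·25.2 = 21168.00
  stratum B: N_h·S_h = 420·53.6 = 22512.00
  stratum C: N_h·S_h = 660·37.4 = 24684.00
  stratum D: N_h·S_h = 120·28.7 = 3444.00
  stratum E: N_h·S_h = 580·81.1 = 47038.00
Σ N_h S_h = 118846.00
n for stratum C = 174·24684.00/118846.00 = 36.139 → 36

36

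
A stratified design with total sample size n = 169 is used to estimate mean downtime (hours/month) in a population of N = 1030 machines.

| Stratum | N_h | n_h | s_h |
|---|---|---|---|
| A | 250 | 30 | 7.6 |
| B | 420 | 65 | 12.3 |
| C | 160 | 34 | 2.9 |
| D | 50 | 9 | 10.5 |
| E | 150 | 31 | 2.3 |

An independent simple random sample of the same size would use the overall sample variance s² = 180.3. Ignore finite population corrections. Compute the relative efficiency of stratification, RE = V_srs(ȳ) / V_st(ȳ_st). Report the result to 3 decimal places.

V̂(ȳ_st) = Σ W_h² s_h²/n_h, with W_h = N_h/N and N = 1030:
  stratum A: (250/1030)²·7.6²/30 = 0.113426
  stratum B: (420/1030)²·12.3²/65 = 0.387009
  stratum C: (160/1030)²·2.9²/34 = 0.00596874
  stratum D: (50/1030)²·10.5²/9 = 0.028867
  stratum E: (150/1030)²·2.3²/31 = 0.00361911
V_st = 0.538889
V_srs = s²/n = 180.3/169 = 1.06686
Relative efficiency = V_srs / V_st = 1.06686/0.538889 = 1.9797

RE ≈ 1.980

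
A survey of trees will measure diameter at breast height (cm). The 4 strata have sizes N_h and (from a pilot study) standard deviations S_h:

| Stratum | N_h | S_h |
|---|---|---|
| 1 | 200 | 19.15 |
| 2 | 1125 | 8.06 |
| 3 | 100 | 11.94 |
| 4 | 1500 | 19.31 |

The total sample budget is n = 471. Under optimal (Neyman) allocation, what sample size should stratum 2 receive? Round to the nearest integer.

99

Neyman allocation: n_h = n · N_h S_h / Σ N_i S_i, with n = 471.
  stratum 1: N_h·S_h = 200·19.15 = 3830.00
  stratum 2: N_h·S_h = 1125·8.06 = 9067.50
  stratum 3: N_h·S_h = 100·11.94 = 1194.00
  stratum 4: N_h·S_h = 1500·19.31 = 28965.00
Σ N_h S_h = 43056.50
n for stratum 2 = 471·9067.50/43056.50 = 99.190 → 99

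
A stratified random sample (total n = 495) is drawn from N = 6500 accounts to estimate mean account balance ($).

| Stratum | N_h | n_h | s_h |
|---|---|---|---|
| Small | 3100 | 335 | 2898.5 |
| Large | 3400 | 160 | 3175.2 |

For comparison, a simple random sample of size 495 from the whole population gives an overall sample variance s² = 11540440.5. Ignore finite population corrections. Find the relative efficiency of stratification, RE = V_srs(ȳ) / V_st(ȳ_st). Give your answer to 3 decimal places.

RE ≈ 1.016

V̂(ȳ_st) = Σ W_h² s_h²/n_h, with W_h = N_h/N and N = 6500:
  stratum Small: (3100/6500)²·2898.5²/335 = 5704.25
  stratum Large: (3400/6500)²·3175.2²/160 = 17240.6
V_st = 22944.9
V_srs = s²/n = 11540440.5/495 = 23314
Relative efficiency = V_srs / V_st = 23314/22944.9 = 1.0161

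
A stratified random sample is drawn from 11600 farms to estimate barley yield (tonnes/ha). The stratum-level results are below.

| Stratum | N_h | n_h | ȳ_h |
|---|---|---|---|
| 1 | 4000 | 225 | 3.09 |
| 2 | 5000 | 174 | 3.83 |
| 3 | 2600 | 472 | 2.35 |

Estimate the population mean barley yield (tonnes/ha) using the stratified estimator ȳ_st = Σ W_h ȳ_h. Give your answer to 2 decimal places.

ȳ_st ≈ 3.24

N = Σ N_h = 11600. Stratum weights W_h = N_h/N.
ȳ_st = (4000·3.09 + 5000·3.83 + 2600·2.35) / 11600 = 3.2431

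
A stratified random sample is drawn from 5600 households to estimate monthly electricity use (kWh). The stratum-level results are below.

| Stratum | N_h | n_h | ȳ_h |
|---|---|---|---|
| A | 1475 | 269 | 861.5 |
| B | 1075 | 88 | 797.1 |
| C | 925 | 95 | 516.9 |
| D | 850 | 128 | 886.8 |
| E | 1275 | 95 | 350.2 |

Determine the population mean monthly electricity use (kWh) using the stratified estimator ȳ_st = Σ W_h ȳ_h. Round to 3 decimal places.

N = Σ N_h = 5600. Stratum weights W_h = N_h/N.
ȳ_st = (1475·861.5 + 1075·797.1 + 925·516.9 + 850·886.8 + 1275·350.2) / 5600 = 679.64509

ȳ_st ≈ 679.645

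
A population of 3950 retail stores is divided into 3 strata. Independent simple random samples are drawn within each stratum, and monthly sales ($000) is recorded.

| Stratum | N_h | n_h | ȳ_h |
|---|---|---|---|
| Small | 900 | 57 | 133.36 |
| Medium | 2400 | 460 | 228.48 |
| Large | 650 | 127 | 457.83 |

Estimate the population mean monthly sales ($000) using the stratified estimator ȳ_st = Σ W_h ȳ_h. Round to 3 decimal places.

N = Σ N_h = 3950. Stratum weights W_h = N_h/N.
ȳ_st = (900·133.36 + 2400·228.48 + 650·457.83) / 3950 = 244.54823

ȳ_st ≈ 244.548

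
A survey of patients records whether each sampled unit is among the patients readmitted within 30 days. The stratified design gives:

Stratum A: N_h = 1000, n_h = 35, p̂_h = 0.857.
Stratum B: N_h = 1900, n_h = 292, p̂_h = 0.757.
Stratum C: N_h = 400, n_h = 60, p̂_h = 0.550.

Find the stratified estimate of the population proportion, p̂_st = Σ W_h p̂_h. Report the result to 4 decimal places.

N = 3300; stratum weights W_h = N_h/N.
p̂_st = Σ W_h p̂_h = (1000·0.857 + 1900·0.757 + 400·0.550)/3300 = 0.76221

p̂_st ≈ 0.7622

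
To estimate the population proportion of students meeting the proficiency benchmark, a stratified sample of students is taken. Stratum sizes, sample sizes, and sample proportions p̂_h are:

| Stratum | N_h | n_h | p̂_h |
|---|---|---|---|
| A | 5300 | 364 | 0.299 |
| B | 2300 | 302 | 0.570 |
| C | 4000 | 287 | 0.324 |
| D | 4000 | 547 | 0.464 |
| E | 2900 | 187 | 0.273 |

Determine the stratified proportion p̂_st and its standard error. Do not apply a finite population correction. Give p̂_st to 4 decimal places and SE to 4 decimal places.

N = 18500; stratum weights W_h = N_h/N.
p̂_st = Σ W_h p̂_h = (5300·0.299 + 2300·0.570 + 4000·0.324 + 4000·0.464 + 2900·0.273)/18500 = 0.36970
V̂(p̂_st) = Σ W_h² p̂_h(1−p̂_h)/(n_h−1):
  stratum A: (5300/18500)²·0.299·0.701/363 = 4.73905e-05
  stratum B: (2300/18500)²·0.570·0.430/301 = 1.2586e-05
  stratum C: (4000/18500)²·0.324·0.676/286 = 3.58016e-05
  stratum D: (4000/18500)²·0.464·0.536/546 = 2.12945e-05
  stratum E: (2900/18500)²·0.273·0.727/186 = 2.62202e-05
V̂(p̂_st) = 0.000143293; SE = √V̂ = 0.0119705

p̂_st ≈ 0.3697, SE ≈ 0.0120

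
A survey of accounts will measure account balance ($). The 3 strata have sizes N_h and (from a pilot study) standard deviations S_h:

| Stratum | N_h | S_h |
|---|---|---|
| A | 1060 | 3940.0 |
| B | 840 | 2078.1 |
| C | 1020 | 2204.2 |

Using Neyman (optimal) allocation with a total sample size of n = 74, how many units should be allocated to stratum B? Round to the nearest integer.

Neyman allocation: n_h = n · N_h S_h / Σ N_i S_i, with n = 74.
  stratum A: N_h·S_h = 1060·3940.0 = 4176400.00
  stratum B: N_h·S_h = 840·2078.1 = 1745604.00
  stratum C: N_h·S_h = 1020·2204.2 = 2248284.00
Σ N_h S_h = 8170288.00
n for stratum B = 74·1745604.00/8170288.00 = 15.810 → 16

16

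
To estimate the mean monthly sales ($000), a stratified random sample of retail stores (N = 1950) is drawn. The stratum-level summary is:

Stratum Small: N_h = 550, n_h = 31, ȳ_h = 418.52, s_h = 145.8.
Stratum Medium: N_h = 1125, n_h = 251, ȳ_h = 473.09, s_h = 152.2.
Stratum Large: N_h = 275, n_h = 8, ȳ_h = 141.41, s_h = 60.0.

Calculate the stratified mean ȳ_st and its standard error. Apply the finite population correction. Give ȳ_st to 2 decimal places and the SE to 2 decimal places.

ȳ_st = Σ W_h ȳ_h = (550·418.52 + 1125·473.09 + 275·141.41)/1950 = 410.92308
V̂(ȳ_st) = Σ W_h² (1 − n_h/N_h) s_h²/n_h, with W_h = N_h/N and N = 1950:
  stratum Small: (550/1950)²·(1 − 31/550)·145.8²/31 = 51.4771
  stratum Medium: (1125/1950)²·(1 − 251/1125)·152.2²/251 = 23.8644
  stratum Large: (275/1950)²·(1 − 8/275)·60.0²/8 = 8.68935
V̂(ȳ_st) = 84.0309
SE(ȳ_st) = √84.0309 = 9.16683

ȳ_st ≈ 410.92, SE ≈ 9.17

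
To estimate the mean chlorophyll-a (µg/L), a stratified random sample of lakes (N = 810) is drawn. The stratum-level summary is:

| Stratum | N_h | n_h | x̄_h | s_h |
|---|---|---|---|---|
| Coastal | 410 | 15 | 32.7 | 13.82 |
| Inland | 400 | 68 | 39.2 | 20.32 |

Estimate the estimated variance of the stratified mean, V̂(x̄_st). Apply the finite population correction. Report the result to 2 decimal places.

V̂(x̄_st) ≈ 4.37

V̂(x̄_st) = Σ W_h² (1 − n_h/N_h) s_h²/n_h, with W_h = N_h/N and N = 810:
  stratum Coastal: (410/810)²·(1 − 15/410)·13.82²/15 = 3.14294
  stratum Inland: (400/810)²·(1 − 68/400)·20.32²/68 = 1.22904
V̂(x̄_st) = 4.37198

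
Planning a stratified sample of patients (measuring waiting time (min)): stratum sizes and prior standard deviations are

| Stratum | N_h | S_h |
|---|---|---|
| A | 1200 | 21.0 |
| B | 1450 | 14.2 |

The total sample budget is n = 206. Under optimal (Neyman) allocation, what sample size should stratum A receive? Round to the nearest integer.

Neyman allocation: n_h = n · N_h S_h / Σ N_i S_i, with n = 206.
  stratum A: N_h·S_h = 1200·21.0 = 25200.00
  stratum B: N_h·S_h = 1450·14.2 = 20590.00
Σ N_h S_h = 45790.00
n for stratum A = 206·25200.00/45790.00 = 113.370 → 113

113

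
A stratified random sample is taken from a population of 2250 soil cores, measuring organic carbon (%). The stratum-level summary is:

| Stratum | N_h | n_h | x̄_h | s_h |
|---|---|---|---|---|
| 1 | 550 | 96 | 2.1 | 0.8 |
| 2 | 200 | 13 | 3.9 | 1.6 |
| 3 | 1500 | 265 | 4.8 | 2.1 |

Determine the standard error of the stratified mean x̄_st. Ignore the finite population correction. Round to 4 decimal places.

V̂(x̄_st) = Σ W_h² s_h²/n_h, with W_h = N_h/N and N = 2250:
  stratum 1: (550/2250)²·0.8²/96 = 0.000398354
  stratum 2: (200/2250)²·1.6²/13 = 0.00155594
  stratum 3: (1500/2250)²·2.1²/265 = 0.00739623
V̂(x̄_st) = 0.00935052
SE(x̄_st) = √0.00935052 = 0.0966981

SE(x̄_st) ≈ 0.0967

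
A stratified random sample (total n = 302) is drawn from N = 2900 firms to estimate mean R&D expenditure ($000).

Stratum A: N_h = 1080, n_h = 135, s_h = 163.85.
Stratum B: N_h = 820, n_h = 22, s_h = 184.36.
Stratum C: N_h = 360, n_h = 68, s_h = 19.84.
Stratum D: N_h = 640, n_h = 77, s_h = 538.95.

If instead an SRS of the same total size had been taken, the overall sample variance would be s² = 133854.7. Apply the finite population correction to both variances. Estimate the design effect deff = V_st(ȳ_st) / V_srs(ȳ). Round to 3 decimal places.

deff ≈ 0.771

V̂(ȳ_st) = Σ W_h² (1 − n_h/N_h) s_h²/n_h, with W_h = N_h/N and N = 2900:
  stratum A: (1080/2900)²·(1 − 135/1080)·163.85²/135 = 24.1334
  stratum B: (820/2900)²·(1 − 22/820)·184.36²/22 = 120.207
  stratum C: (360/2900)²·(1 − 68/360)·19.84²/68 = 0.0723542
  stratum D: (640/2900)²·(1 − 77/640)·538.95²/77 = 161.621
V_st = 306.035
V_srs = (1 − 302/2900)·133854.7/302 = 397.071
deff = V_st / V_srs = 306.035/397.071 = 0.7707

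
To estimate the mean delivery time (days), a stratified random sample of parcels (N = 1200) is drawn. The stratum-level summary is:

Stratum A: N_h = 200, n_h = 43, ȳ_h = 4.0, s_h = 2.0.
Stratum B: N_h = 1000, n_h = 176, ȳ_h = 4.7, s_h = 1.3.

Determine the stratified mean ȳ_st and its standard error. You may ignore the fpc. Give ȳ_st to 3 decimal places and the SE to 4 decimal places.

ȳ_st ≈ 4.583, SE ≈ 0.0962

ȳ_st = Σ W_h ȳ_h = (200·4.0 + 1000·4.7)/1200 = 4.58333
V̂(ȳ_st) = Σ W_h² s_h²/n_h, with W_h = N_h/N and N = 1200:
  stratum A: (200/1200)²·2.0²/43 = 0.00258398
  stratum B: (1000/1200)²·1.3²/176 = 0.00666824
V̂(ȳ_st) = 0.00925222
SE(ȳ_st) = √0.00925222 = 0.0961885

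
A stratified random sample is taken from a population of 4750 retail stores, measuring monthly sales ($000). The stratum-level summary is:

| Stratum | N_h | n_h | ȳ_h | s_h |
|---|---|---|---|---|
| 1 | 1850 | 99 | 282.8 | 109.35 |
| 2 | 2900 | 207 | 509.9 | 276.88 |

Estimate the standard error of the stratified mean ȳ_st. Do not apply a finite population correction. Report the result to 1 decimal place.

V̂(ȳ_st) = Σ W_h² s_h²/n_h, with W_h = N_h/N and N = 4750:
  stratum 1: (1850/4750)²·109.35²/99 = 18.3214
  stratum 2: (2900/4750)²·276.88²/207 = 138.045
V̂(ȳ_st) = 156.367
SE(ȳ_st) = √156.367 = 12.5047

SE(ȳ_st) ≈ 12.5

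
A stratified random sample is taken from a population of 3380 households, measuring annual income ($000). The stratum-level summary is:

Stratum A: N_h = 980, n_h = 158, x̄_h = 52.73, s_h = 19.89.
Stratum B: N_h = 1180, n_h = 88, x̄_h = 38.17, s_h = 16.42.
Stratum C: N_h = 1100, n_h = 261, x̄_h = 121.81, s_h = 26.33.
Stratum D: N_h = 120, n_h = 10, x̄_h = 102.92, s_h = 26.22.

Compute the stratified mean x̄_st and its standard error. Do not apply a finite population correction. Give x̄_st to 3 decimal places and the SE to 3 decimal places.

x̄_st = Σ W_h x̄_h = (980·52.73 + 1180·38.17 + 1100·121.81 + 120·102.92)/3380 = 71.91047
V̂(x̄_st) = Σ W_h² s_h²/n_h, with W_h = N_h/N and N = 3380:
  stratum A: (980/3380)²·19.89²/158 = 0.21049
  stratum B: (1180/3380)²·16.42²/88 = 0.373417
  stratum C: (1100/3380)²·26.33²/261 = 0.281328
  stratum D: (120/3380)²·26.22²/10 = 0.0866552
V̂(x̄_st) = 0.95189
SE(x̄_st) = √0.95189 = 0.975649

x̄_st ≈ 71.910, SE ≈ 0.976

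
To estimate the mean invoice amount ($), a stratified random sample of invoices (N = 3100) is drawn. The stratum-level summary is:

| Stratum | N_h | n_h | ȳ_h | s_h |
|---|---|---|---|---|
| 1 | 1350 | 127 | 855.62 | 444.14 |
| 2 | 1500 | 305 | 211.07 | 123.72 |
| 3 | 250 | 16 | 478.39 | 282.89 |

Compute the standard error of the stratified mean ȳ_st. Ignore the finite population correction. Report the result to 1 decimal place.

V̂(ȳ_st) = Σ W_h² s_h²/n_h, with W_h = N_h/N and N = 3100:
  stratum 1: (1350/3100)²·444.14²/127 = 294.564
  stratum 2: (1500/3100)²·123.72²/305 = 11.75
  stratum 3: (250/3100)²·282.89²/16 = 32.5291
V̂(ȳ_st) = 338.843
SE(ȳ_st) = √338.843 = 18.4077

SE(ȳ_st) ≈ 18.4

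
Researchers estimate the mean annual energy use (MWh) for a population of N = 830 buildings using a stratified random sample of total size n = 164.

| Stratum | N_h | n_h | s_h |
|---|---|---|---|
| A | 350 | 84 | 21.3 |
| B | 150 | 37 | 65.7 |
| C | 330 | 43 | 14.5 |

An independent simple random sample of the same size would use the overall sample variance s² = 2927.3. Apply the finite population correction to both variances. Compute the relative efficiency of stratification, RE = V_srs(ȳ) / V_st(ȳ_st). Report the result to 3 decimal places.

RE ≈ 3.352

V̂(ȳ_st) = Σ W_h² (1 − n_h/N_h) s_h²/n_h, with W_h = N_h/N and N = 830:
  stratum A: (350/830)²·(1 − 84/350)·21.3²/84 = 0.729917
  stratum B: (150/830)²·(1 − 37/150)·65.7²/37 = 2.8704
  stratum C: (330/830)²·(1 − 43/330)·14.5²/43 = 0.672213
V_st = 4.27253
V_srs = (1 − 164/830)·2927.3/164 = 14.3225
Relative efficiency = V_srs / V_st = 14.3225/4.27253 = 3.3522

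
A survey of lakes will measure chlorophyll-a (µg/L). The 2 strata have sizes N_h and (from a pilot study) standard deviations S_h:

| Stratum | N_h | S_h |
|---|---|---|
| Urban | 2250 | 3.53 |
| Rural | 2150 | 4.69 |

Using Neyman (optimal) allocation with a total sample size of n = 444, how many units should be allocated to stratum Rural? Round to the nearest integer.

Neyman allocation: n_h = n · N_h S_h / Σ N_i S_i, with n = 444.
  stratum Urban: N_h·S_h = 2250·3.53 = 7942.50
  stratum Rural: N_h·S_h = 2150·4.69 = 10083.50
Σ N_h S_h = 18026.00
n for stratum Rural = 444·10083.50/18026.00 = 248.368 → 248

248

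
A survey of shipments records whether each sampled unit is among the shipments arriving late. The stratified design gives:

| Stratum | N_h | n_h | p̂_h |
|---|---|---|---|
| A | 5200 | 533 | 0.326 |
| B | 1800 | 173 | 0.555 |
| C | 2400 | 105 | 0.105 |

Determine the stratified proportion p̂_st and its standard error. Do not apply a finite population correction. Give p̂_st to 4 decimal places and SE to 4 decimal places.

N = 9400; stratum weights W_h = N_h/N.
p̂_st = Σ W_h p̂_h = (5200·0.326 + 1800·0.555 + 2400·0.105)/9400 = 0.31343
V̂(p̂_st) = Σ W_h² p̂_h(1−p̂_h)/(n_h−1):
  stratum A: (5200/9400)²·0.326·0.674/532 = 0.000126391
  stratum B: (1800/9400)²·0.555·0.445/172 = 5.26519e-05
  stratum C: (2400/9400)²·0.105·0.895/104 = 5.89041e-05
V̂(p̂_st) = 0.000237947; SE = √V̂ = 0.0154255

p̂_st ≈ 0.3134, SE ≈ 0.0154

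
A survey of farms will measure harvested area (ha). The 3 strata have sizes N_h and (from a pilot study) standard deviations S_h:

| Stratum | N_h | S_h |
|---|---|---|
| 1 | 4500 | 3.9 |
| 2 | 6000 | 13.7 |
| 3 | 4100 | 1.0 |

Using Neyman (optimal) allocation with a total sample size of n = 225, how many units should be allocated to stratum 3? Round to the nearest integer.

9

Neyman allocation: n_h = n · N_h S_h / Σ N_i S_i, with n = 225.
  stratum 1: N_h·S_h = 4500·3.9 = 17550.00
  stratum 2: N_h·S_h = 6000·13.7 = 82200.00
  stratum 3: N_h·S_h = 4100·1.0 = 4100.00
Σ N_h S_h = 103850.00
n for stratum 3 = 225·4100.00/103850.00 = 8.883 → 9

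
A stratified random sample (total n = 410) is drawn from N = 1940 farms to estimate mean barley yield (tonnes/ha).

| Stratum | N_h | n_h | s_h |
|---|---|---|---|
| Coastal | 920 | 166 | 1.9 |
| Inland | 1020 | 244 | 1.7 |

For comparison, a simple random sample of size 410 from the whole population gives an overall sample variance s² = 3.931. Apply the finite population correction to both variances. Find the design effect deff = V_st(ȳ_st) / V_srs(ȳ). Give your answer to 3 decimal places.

deff ≈ 0.860

V̂(ȳ_st) = Σ W_h² (1 − n_h/N_h) s_h²/n_h, with W_h = N_h/N and N = 1940:
  stratum Coastal: (920/1940)²·(1 − 166/920)·1.9²/166 = 0.00400825
  stratum Inland: (1020/1940)²·(1 − 244/1020)·1.7²/244 = 0.00249096
V_st = 0.00649921
V_srs = (1 − 410/1940)·3.931/410 = 0.00756152
deff = V_st / V_srs = 0.00649921/0.00756152 = 0.8595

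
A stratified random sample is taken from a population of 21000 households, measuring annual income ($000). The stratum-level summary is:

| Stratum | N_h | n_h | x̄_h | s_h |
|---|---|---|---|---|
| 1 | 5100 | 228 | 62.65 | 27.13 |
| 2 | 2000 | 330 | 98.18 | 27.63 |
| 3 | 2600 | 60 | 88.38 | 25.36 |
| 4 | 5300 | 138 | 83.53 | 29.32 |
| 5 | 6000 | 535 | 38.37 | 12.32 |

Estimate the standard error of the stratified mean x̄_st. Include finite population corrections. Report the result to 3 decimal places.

SE(x̄_st) ≈ 0.876

V̂(x̄_st) = Σ W_h² (1 − n_h/N_h) s_h²/n_h, with W_h = N_h/N and N = 21000:
  stratum 1: (5100/21000)²·(1 − 228/5100)·27.13²/228 = 0.181888
  stratum 2: (2000/21000)²·(1 − 330/2000)·27.63²/330 = 0.0175209
  stratum 3: (2600/21000)²·(1 − 60/2600)·25.36²/60 = 0.160515
  stratum 4: (5300/21000)²·(1 − 138/5300)·29.32²/138 = 0.38646
  stratum 5: (6000/21000)²·(1 − 535/6000)·12.32²/535 = 0.0210946
V̂(x̄_st) = 0.767478
SE(x̄_st) = √0.767478 = 0.876058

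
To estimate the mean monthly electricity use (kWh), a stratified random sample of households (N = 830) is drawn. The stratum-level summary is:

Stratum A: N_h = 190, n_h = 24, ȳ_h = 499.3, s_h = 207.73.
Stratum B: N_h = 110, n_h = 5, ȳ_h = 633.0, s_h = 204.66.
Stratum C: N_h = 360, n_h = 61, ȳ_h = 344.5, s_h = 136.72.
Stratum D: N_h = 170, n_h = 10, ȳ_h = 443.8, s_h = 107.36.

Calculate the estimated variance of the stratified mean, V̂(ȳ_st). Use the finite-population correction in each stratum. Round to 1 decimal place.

V̂(ȳ_st) ≈ 316.2

V̂(ȳ_st) = Σ W_h² (1 − n_h/N_h) s_h²/n_h, with W_h = N_h/N and N = 830:
  stratum A: (190/830)²·(1 − 24/190)·207.73²/24 = 82.3176
  stratum B: (110/830)²·(1 − 5/110)·204.66²/5 = 140.45
  stratum C: (360/830)²·(1 − 61/360)·136.72²/61 = 47.8797
  stratum D: (170/830)²·(1 − 10/170)·107.36²/10 = 45.509
V̂(ȳ_st) = 316.156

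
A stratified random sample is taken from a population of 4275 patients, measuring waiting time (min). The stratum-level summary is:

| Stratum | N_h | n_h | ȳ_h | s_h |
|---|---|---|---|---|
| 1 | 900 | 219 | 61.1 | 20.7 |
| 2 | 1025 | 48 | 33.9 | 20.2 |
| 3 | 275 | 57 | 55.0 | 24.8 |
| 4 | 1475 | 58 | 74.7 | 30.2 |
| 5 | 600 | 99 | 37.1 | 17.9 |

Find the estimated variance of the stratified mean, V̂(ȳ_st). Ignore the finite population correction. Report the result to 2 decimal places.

V̂(ȳ_st) = Σ W_h² s_h²/n_h, with W_h = N_h/N and N = 4275:
  stratum 1: (900/4275)²·20.7²/219 = 0.086718
  stratum 2: (1025/4275)²·20.2²/48 = 0.488694
  stratum 3: (275/4275)²·24.8²/57 = 0.04465
  stratum 4: (1475/4275)²·30.2²/58 = 1.87196
  stratum 5: (600/4275)²·17.9²/99 = 0.0637531
V̂(ȳ_st) = 2.55578

V̂(ȳ_st) ≈ 2.56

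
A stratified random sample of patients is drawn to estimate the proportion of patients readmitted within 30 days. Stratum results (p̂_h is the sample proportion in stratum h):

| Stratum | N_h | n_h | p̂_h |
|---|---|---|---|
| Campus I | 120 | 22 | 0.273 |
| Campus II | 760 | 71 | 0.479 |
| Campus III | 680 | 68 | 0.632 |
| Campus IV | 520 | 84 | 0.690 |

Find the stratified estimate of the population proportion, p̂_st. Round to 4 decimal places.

p̂_st ≈ 0.5699

N = 2080; stratum weights W_h = N_h/N.
p̂_st = Σ W_h p̂_h = (120·0.273 + 760·0.479 + 680·0.632 + 520·0.690)/2080 = 0.56988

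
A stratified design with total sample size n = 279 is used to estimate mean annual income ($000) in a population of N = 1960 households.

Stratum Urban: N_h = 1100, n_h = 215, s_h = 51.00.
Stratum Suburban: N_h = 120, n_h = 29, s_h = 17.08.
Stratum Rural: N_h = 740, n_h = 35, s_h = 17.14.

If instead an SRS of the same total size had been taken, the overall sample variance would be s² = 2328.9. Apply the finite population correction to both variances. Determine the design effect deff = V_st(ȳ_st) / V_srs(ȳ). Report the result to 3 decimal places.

V̂(ȳ_st) = Σ W_h² (1 − n_h/N_h) s_h²/n_h, with W_h = N_h/N and N = 1960:
  stratum Urban: (1100/1960)²·(1 − 215/1100)·51.00²/215 = 3.06567
  stratum Suburban: (120/1960)²·(1 − 29/120)·17.08²/29 = 0.0285949
  stratum Rural: (740/1960)²·(1 − 35/740)·17.14²/35 = 1.13989
V_st = 4.23416
V_srs = (1 − 279/1960)·2328.9/279 = 7.1591
deff = V_st / V_srs = 4.23416/7.1591 = 0.5914

deff ≈ 0.591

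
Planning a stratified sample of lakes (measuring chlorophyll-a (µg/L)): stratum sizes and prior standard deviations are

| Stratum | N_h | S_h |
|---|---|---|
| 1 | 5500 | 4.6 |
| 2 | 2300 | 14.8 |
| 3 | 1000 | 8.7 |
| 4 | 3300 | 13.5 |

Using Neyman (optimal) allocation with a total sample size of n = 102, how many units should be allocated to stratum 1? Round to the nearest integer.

23

Neyman allocation: n_h = n · N_h S_h / Σ N_i S_i, with n = 102.
  stratum 1: N_h·S_h = 5500·4.6 = 25300.00
  stratum 2: N_h·S_h = 2300·14.8 = 34040.00
  stratum 3: N_h·S_h = 1000·8.7 = 8700.00
  stratum 4: N_h·S_h = 3300·13.5 = 44550.00
Σ N_h S_h = 112590.00
n for stratum 1 = 102·25300.00/112590.00 = 22.920 → 23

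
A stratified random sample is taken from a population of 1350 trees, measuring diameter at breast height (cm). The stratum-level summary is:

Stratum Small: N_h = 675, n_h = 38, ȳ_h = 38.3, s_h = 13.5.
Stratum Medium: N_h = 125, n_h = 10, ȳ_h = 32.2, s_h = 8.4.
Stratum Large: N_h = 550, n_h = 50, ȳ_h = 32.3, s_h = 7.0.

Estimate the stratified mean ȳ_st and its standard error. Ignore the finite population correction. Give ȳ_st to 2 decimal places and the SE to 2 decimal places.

ȳ_st = Σ W_h ȳ_h = (675·38.3 + 125·32.2 + 550·32.3)/1350 = 35.29074
V̂(ȳ_st) = Σ W_h² s_h²/n_h, with W_h = N_h/N and N = 1350:
  stratum Small: (675/1350)²·13.5²/38 = 1.19901
  stratum Medium: (125/1350)²·8.4²/10 = 0.0604938
  stratum Large: (550/1350)²·7.0²/50 = 0.162661
V̂(ȳ_st) = 1.42217
SE(ȳ_st) = √1.42217 = 1.19255

ȳ_st ≈ 35.29, SE ≈ 1.19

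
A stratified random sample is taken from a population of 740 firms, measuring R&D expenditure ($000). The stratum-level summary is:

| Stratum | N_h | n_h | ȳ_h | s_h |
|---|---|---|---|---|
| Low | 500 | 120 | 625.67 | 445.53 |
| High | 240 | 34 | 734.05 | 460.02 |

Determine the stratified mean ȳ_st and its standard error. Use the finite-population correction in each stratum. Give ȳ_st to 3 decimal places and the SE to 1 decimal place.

ȳ_st ≈ 660.820, SE ≈ 33.7

ȳ_st = Σ W_h ȳ_h = (500·625.67 + 240·734.05)/740 = 660.82027
V̂(ȳ_st) = Σ W_h² (1 − n_h/N_h) s_h²/n_h, with W_h = N_h/N and N = 740:
  stratum Low: (500/740)²·(1 − 120/500)·445.53²/120 = 573.935
  stratum High: (240/740)²·(1 − 34/240)·460.02²/34 = 561.939
V̂(ȳ_st) = 1135.87
SE(ȳ_st) = √1135.87 = 33.7027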